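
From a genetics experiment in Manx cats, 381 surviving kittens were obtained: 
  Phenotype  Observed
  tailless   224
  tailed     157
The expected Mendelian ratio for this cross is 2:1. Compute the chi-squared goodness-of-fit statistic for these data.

Under the 2:1 hypothesis (Σ ratio = 3, N = 381):
  tailless: 381 × 2/3 = 254
  tailed: 381 × 1/3 = 127
χ² = Σ (O − E)² / E
  tailless: (224 − 254)² / 254 = 3.5433
  tailed: (157 − 127)² / 127 = 7.0866
χ² = 3.5433 + 7.0866 = 10.6299 ≈ 10.630

10.630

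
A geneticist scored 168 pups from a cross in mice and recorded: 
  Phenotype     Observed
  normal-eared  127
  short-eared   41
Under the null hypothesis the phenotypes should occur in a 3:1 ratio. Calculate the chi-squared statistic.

Expected counts for N = 168 under a 3:1 ratio (total parts = 4):
  normal-eared: 168 × 3/4 = 126
  short-eared: 168 × 1/4 = 42
χ² = Σ (O − E)² / E
  normal-eared: (127 − 126)² / 126 = 0.0079
  short-eared: (41 − 42)² / 42 = 0.0238
χ² = 0.0079 + 0.0238 = 0.0317 ≈ 0.032

0.032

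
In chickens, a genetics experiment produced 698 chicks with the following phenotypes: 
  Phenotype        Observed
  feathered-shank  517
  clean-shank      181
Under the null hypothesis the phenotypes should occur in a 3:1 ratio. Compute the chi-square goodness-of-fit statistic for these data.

0.323

Expected counts for N = 698 under a 3:1 ratio (total parts = 4):
  feathered-shank: 698 × 3/4 = 523.5
  clean-shank: 698 × 1/4 = 174.5
χ² = Σ (O − E)² / E
  feathered-shank: (517 − 523.5)² / 523.5 = 0.0807
  clean-shank: (181 − 174.5)² / 174.5 = 0.2421
χ² = 0.0807 + 0.2421 = 0.3228 ≈ 0.323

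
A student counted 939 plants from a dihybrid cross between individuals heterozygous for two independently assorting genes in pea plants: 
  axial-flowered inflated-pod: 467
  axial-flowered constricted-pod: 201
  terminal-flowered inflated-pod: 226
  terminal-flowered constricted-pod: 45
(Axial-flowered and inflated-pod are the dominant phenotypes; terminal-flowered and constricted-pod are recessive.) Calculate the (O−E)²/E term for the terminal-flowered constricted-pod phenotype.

3.192

A dihybrid F₂ with independent assortment and complete dominance at both loci gives a 9:3:3:1 phenotypic ratio.
Total ratio parts = 16. Expected numbers out of 939:
  axial-flowered inflated-pod: 939 × 9/16 = 528.1875
  axial-flowered constricted-pod: 939 × 3/16 = 176.0625
  terminal-flowered inflated-pod: 939 × 3/16 = 176.0625
  terminal-flowered constricted-pod: 939 × 1/16 = 58.6875
Contribution of terminal-flowered constricted-pod: (45 − 58.6875)² / 58.6875 = 3.1923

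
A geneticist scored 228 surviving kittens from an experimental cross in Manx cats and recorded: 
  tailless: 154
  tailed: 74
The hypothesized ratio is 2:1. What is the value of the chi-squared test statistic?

Total ratio parts = 3. Expected numbers out of 228:
  tailless: 228 × 2/3 = 152
  tailed: 228 × 1/3 = 76
χ² = Σ (O − E)² / E
  tailless: (154 − 152)² / 152 = 0.0263
  tailed: (74 − 76)² / 76 = 0.0526
χ² = 0.0263 + 0.0526 = 0.0789 ≈ 0.079

0.079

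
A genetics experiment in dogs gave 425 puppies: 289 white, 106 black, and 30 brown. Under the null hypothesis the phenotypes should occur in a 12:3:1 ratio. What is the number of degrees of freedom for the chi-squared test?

2

A goodness-of-fit test with 3 phenotype classes has df = 3 − 1 = 2.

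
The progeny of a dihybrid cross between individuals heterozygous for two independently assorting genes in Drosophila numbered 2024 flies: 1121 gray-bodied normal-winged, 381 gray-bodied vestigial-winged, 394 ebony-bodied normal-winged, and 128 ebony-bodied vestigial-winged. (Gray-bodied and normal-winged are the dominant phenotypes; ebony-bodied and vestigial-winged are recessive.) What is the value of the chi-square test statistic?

0.847

A dihybrid F₂ with independent assortment and complete dominance at both loci gives a 9:3:3:1 phenotypic ratio.
Expected counts for N = 2024 under a 9:3:3:1 ratio (total parts = 16):
  gray-bodied normal-winged: 2024 × 9/16 = 1138.5
  gray-bodied vestigial-winged: 2024 × 3/16 = 379.5
  ebony-bodied normal-winged: 2024 × 3/16 = 379.5
  ebony-bodied vestigial-winged: 2024 × 1/16 = 126.5
χ² = Σ (O − E)² / E
  gray-bodied normal-winged: (1121 − 1138.5)² / 1138.5 = 0.2690
  gray-bodied vestigial-winged: (381 − 379.5)² / 379.5 = 0.0059
  ebony-bodied normal-winged: (394 − 379.5)² / 379.5 = 0.5540
  ebony-bodied vestigial-winged: (128 − 126.5)² / 126.5 = 0.0178
χ² = 0.2690 + 0.0059 + 0.5540 + 0.0178 = 0.8467 ≈ 0.847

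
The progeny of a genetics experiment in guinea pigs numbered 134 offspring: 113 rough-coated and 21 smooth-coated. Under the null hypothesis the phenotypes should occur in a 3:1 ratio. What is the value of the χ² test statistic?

6.219

Total ratio parts = 4. Expected numbers out of 134:
  rough-coated: 134 × 3/4 = 100.5
  smooth-coated: 134 × 1/4 = 33.5
χ² = Σ (O − E)² / E
  rough-coated: (113 − 100.5)² / 100.5 = 1.5547
  smooth-coated: (21 − 33.5)² / 33.5 = 4.6642
χ² = 1.5547 + 4.6642 = 6.2189 ≈ 6.219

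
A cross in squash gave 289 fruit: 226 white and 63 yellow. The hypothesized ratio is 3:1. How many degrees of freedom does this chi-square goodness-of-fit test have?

1

A goodness-of-fit test with 2 phenotype classes has df = 2 − 1 = 1.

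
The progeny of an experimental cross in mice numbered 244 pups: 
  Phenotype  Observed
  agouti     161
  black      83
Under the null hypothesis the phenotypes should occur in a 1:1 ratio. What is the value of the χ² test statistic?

24.934

The 1:1 ratio has 2 parts, so with N = 244 the expected counts are:
  agouti: 244 × 1/2 = 122
  black: 244 × 1/2 = 122
χ² = Σ (O − E)² / E
  agouti: (161 − 122)² / 122 = 12.4672
  black: (83 − 122)² / 122 = 12.4672
χ² = 12.4672 + 12.4672 = 24.9344 ≈ 24.934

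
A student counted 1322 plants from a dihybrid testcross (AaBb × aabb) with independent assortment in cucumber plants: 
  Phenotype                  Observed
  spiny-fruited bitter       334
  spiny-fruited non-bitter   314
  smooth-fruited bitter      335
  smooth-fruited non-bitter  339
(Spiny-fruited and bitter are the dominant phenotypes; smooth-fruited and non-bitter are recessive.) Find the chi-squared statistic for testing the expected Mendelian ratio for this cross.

1.141

A dihybrid testcross with independent assortment gives a 1:1:1:1 ratio.
Under the 1:1:1:1 hypothesis (Σ ratio = 4, N = 1322):
  spiny-fruited bitter: 1322 × 1/4 = 330.5
  spiny-fruited non-bitter: 1322 × 1/4 = 330.5
  smooth-fruited bitter: 1322 × 1/4 = 330.5
  smooth-fruited non-bitter: 1322 × 1/4 = 330.5
χ² = Σ (O − E)² / E
  spiny-fruited bitter: (334 − 330.5)² / 330.5 = 0.0371
  spiny-fruited non-bitter: (314 − 330.5)² / 330.5 = 0.8238
  smooth-fruited bitter: (335 − 330.5)² / 330.5 = 0.0613
  smooth-fruited non-bitter: (339 − 330.5)² / 330.5 = 0.2186
χ² = 0.0371 + 0.8238 + 0.0613 + 0.2186 = 1.1408 ≈ 1.141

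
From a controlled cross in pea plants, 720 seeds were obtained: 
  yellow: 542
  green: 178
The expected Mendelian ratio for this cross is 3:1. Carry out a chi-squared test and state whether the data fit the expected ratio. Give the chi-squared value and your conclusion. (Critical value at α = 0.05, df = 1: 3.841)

Total ratio parts = 4. Expected numbers out of 720:
  yellow: 720 × 3/4 = 540
  green: 720 × 1/4 = 180
χ² = Σ (O − E)² / E
  yellow: (542 − 540)² / 540 = 0.0074
  green: (178 − 180)² / 180 = 0.0222
χ² = 0.0074 + 0.0222 = 0.0296 ≈ 0.030
Degrees of freedom = 2 − 1 = 1; critical value at α = 0.05 is 3.841.
Since 0.030 < 3.841, we fail to reject the null hypothesis — the data are consistent with the 3:1 ratio.

0.030; consistent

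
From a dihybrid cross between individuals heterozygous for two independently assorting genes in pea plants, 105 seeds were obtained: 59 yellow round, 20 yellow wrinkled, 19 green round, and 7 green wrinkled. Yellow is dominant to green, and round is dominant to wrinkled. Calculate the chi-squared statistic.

0.058

A dihybrid F₂ with independent assortment and complete dominance at both loci gives a 9:3:3:1 phenotypic ratio.
Total ratio parts = 16. Expected numbers out of 105:
  yellow round: 105 × 9/16 = 59.0625
  yellow wrinkled: 105 × 3/16 = 19.6875
  green round: 105 × 3/16 = 19.6875
  green wrinkled: 105 × 1/16 = 6.5625
χ² = Σ (O − E)² / E
  yellow round: (59 − 59.0625)² / 59.0625 = 0.0001
  yellow wrinkled: (20 − 19.6875)² / 19.6875 = 0.0050
  green round: (19 − 19.6875)² / 19.6875 = 0.0240
  green wrinkled: (7 − 6.5625)² / 6.5625 = 0.0292
χ² = 0.0001 + 0.0050 + 0.0240 + 0.0292 = 0.0583 ≈ 0.058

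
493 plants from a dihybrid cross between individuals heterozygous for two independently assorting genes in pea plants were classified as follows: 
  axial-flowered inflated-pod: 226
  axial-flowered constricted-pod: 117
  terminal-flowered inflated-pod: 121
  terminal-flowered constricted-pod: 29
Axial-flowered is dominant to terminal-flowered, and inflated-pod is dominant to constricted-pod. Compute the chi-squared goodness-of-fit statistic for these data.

24.954

A dihybrid F₂ with independent assortment and complete dominance at both loci gives a 9:3:3:1 phenotypic ratio.
Under the 9:3:3:1 hypothesis (Σ ratio = 16, N = 493):
  axial-flowered inflated-pod: 493 × 9/16 = 277.3125
  axial-flowered constricted-pod: 493 × 3/16 = 92.4375
  terminal-flowered inflated-pod: 493 × 3/16 = 92.4375
  terminal-flowered constricted-pod: 493 × 1/16 = 30.8125
χ² = Σ (O − E)² / E
  axial-flowered inflated-pod: (226 − 277.3125)² / 277.3125 = 9.4946
  axial-flowered constricted-pod: (117 − 92.4375)² / 92.4375 = 6.5267
  terminal-flowered inflated-pod: (121 − 92.4375)² / 92.4375 = 8.8256
  terminal-flowered constricted-pod: (29 − 30.8125)² / 30.8125 = 0.1066
χ² = 9.4946 + 6.5267 + 8.8256 + 0.1066 = 24.9535 ≈ 24.954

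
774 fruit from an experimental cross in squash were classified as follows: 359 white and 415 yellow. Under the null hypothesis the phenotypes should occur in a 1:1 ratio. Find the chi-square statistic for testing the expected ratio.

4.052

Under the 1:1 hypothesis (Σ ratio = 2, N = 774):
  white: 774 × 1/2 = 387
  yellow: 774 × 1/2 = 387
χ² = Σ (O − E)² / E
  white: (359 − 387)² / 387 = 2.0258
  yellow: (415 − 387)² / 387 = 2.0258
χ² = 2.0258 + 2.0258 = 4.0516 ≈ 4.052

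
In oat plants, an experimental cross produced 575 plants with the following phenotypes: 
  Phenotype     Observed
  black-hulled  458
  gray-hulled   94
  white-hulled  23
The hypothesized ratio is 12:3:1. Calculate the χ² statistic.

8.086

Total ratio parts = 16. Expected numbers out of 575:
  black-hulled: 575 × 12/16 = 431.25
  gray-hulled: 575 × 3/16 = 107.8125
  white-hulled: 575 × 1/16 = 35.9375
χ² = Σ (O − E)² / E
  black-hulled: (458 − 431.25)² / 431.25 = 1.6593
  gray-hulled: (94 − 107.8125)² / 107.8125 = 1.7696
  white-hulled: (23 − 35.9375)² / 35.9375 = 4.6575
χ² = 1.6593 + 1.7696 + 4.6575 = 8.0864 ≈ 8.086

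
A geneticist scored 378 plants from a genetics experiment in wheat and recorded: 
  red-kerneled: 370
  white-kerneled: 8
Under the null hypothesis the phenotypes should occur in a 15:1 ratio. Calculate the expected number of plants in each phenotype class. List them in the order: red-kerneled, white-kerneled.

Expected counts for N = 378 under a 15:1 ratio (total parts = 16):
  red-kerneled: 378 × 15/16 = 354.375
  white-kerneled: 378 × 1/16 = 23.625

354.375, 23.625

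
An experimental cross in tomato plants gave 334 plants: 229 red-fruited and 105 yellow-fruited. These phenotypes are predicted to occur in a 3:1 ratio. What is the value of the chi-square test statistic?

The 3:1 ratio has 4 parts, so with N = 334 the expected counts are:
  red-fruited: 334 × 3/4 = 250.5
  yellow-fruited: 334 × 1/4 = 83.5
χ² = Σ (O − E)² / E
  red-fruited: (229 − 250.5)² / 250.5 = 1.8453
  yellow-fruited: (105 − 83.5)² / 83.5 = 5.5359
χ² = 1.8453 + 5.5359 = 7.3812 ≈ 7.381

7.381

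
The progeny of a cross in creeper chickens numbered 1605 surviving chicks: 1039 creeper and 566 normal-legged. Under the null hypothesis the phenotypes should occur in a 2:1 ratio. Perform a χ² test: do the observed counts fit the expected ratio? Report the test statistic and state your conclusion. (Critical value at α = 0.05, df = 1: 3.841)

Under the 2:1 hypothesis (Σ ratio = 3, N = 1605):
  creeper: 1605 × 2/3 = 1070
  normal-legged: 1605 × 1/3 = 535
χ² = Σ (O − E)² / E
  creeper: (1039 − 1070)² / 1070 = 0.8981
  normal-legged: (566 − 535)² / 535 = 1.7963
χ² = 0.8981 + 1.7963 = 2.6944 ≈ 2.694
Degrees of freedom = 2 − 1 = 1; critical value at α = 0.05 is 3.841.
Since 2.694 < 3.841, we fail to reject the null hypothesis — the data are consistent with the 2:1 ratio.

2.694; consistent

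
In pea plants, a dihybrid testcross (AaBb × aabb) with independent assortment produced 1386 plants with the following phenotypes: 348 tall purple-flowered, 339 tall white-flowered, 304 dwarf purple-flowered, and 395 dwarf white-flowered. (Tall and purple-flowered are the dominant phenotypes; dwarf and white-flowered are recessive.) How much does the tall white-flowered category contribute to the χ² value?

A dihybrid testcross with independent assortment gives a 1:1:1:1 ratio.
The 1:1:1:1 ratio has 4 parts, so with N = 1386 the expected counts are:
  tall purple-flowered: 1386 × 1/4 = 346.5
  tall white-flowered: 1386 × 1/4 = 346.5
  dwarf purple-flowered: 1386 × 1/4 = 346.5
  dwarf white-flowered: 1386 × 1/4 = 346.5
Contribution of tall white-flowered: (339 − 346.5)² / 346.5 = 0.1623

0.162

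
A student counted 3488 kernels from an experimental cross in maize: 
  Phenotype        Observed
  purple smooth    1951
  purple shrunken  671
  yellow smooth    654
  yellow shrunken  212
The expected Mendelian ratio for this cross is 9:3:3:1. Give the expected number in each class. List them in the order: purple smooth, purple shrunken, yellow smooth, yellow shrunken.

Expected counts for N = 3488 under a 9:3:3:1 ratio (total parts = 16):
  purple smooth: 3488 × 9/16 = 1962
  purple shrunken: 3488 × 3/16 = 654
  yellow smooth: 3488 × 3/16 = 654
  yellow shrunken: 3488 × 1/16 = 218

1962, 654, 654, 218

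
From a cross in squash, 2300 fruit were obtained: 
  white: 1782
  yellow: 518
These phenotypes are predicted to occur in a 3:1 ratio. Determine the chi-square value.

7.534

The 3:1 ratio has 4 parts, so with N = 2300 the expected counts are:
  white: 2300 × 3/4 = 1725
  yellow: 2300 × 1/4 = 575
χ² = Σ (O − E)² / E
  white: (1782 − 1725)² / 1725 = 1.8835
  yellow: (518 − 575)² / 575 = 5.6504
χ² = 1.8835 + 5.6504 = 7.5339 ≈ 7.534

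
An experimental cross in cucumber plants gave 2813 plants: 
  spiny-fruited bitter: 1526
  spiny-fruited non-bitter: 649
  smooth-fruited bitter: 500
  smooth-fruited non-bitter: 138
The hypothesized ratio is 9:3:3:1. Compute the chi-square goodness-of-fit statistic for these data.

The 9:3:3:1 ratio has 16 parts, so with N = 2813 the expected counts are:
  spiny-fruited bitter: 2813 × 9/16 = 1582.3125
  spiny-fruited non-bitter: 2813 × 3/16 = 527.4375
  smooth-fruited bitter: 2813 × 3/16 = 527.4375
  smooth-fruited non-bitter: 2813 × 1/16 = 175.8125
χ² = Σ (O − E)² / E
  spiny-fruited bitter: (1526 − 1582.3125)² / 1582.3125 = 2.0041
  spiny-fruited non-bitter: (649 − 527.4375)² / 527.4375 = 28.0174
  smooth-fruited bitter: (500 − 527.4375)² / 527.4375 = 1.4273
  smooth-fruited non-bitter: (138 − 175.8125)² / 175.8125 = 8.1324
χ² = 2.0041 + 28.0174 + 1.4273 + 8.1324 = 39.5812 ≈ 39.581

39.581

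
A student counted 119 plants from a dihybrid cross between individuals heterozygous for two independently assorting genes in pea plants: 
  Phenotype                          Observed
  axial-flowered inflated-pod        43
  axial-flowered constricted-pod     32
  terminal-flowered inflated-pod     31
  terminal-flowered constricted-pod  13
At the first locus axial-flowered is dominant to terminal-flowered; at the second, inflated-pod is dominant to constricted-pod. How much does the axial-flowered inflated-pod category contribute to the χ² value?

8.560

A dihybrid F₂ with independent assortment and complete dominance at both loci gives a 9:3:3:1 phenotypic ratio.
Under the 9:3:3:1 hypothesis (Σ ratio = 16, N = 119):
  axial-flowered inflated-pod: 119 × 9/16 = 66.9375
  axial-flowered constricted-pod: 119 × 3/16 = 22.3125
  terminal-flowered inflated-pod: 119 × 3/16 = 22.3125
  terminal-flowered constricted-pod: 119 × 1/16 = 7.4375
Contribution of axial-flowered inflated-pod: (43 − 66.9375)² / 66.9375 = 8.5603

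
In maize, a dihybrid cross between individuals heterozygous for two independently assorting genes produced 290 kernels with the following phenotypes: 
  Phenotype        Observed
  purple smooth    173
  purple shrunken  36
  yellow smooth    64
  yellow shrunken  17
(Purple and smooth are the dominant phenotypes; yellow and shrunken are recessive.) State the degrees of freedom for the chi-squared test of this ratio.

A dihybrid F₂ with independent assortment and complete dominance at both loci gives a 9:3:3:1 phenotypic ratio.
A goodness-of-fit test with 4 phenotype classes has df = 4 − 1 = 3.

3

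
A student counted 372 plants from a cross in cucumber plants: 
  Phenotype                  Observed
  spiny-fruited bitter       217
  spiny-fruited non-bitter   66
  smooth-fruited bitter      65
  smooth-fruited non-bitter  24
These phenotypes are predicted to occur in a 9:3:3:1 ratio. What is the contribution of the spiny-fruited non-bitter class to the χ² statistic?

0.202

Total ratio parts = 16. Expected numbers out of 372:
  spiny-fruited bitter: 372 × 9/16 = 209.25
  spiny-fruited non-bitter: 372 × 3/16 = 69.75
  smooth-fruited bitter: 372 × 3/16 = 69.75
  smooth-fruited non-bitter: 372 × 1/16 = 23.25
Contribution of spiny-fruited non-bitter: (66 − 69.75)² / 69.75 = 0.2016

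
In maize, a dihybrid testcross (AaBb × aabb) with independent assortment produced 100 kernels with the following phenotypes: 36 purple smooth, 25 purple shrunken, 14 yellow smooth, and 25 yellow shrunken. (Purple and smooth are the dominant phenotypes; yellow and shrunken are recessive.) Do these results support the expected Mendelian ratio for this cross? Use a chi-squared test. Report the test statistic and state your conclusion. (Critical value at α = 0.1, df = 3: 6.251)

A dihybrid testcross with independent assortment gives a 1:1:1:1 ratio.
Under the 1:1:1:1 hypothesis (Σ ratio = 4, N = 100):
  purple smooth: 100 × 1/4 = 25
  purple shrunken: 100 × 1/4 = 25
  yellow smooth: 100 × 1/4 = 25
  yellow shrunken: 100 × 1/4 = 25
χ² = Σ (O − E)² / E
  purple smooth: (36 − 25)² / 25 = 4.8400
  purple shrunken: (25 − 25)² / 25 = 0.0000
  yellow smooth: (14 − 25)² / 25 = 4.8400
  yellow shrunken: (25 − 25)² / 25 = 0.0000
χ² = 4.8400 + 0.0000 + 4.8400 + 0.0000 = 9.680
Degrees of freedom = 4 − 1 = 3; critical value at α = 0.1 is 6.251.
Since 9.680 > 6.251, we reject the null hypothesis — the data do not fit the 1:1:1:1 ratio.

9.680; not consistent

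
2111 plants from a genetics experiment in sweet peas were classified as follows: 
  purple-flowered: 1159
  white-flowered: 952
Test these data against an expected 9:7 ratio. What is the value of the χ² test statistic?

1.557

The 9:7 ratio has 16 parts, so with N = 2111 the expected counts are:
  purple-flowered: 2111 × 9/16 = 1187.4375
  white-flowered: 2111 × 7/16 = 923.5625
χ² = Σ (O − E)² / E
  purple-flowered: (1159 − 1187.4375)² / 1187.4375 = 0.6810
  white-flowered: (952 − 923.5625)² / 923.5625 = 0.8756
χ² = 0.6810 + 0.8756 = 1.5566 ≈ 1.557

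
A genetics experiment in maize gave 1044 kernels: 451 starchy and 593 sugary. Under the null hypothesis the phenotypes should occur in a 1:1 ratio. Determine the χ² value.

Under the 1:1 hypothesis (Σ ratio = 2, N = 1044):
  starchy: 1044 × 1/2 = 522
  sugary: 1044 × 1/2 = 522
χ² = Σ (O − E)² / E
  starchy: (451 − 522)² / 522 = 9.6571
  sugary: (593 − 522)² / 522 = 9.6571
χ² = 9.6571 + 9.6571 = 19.3142 ≈ 19.314

19.314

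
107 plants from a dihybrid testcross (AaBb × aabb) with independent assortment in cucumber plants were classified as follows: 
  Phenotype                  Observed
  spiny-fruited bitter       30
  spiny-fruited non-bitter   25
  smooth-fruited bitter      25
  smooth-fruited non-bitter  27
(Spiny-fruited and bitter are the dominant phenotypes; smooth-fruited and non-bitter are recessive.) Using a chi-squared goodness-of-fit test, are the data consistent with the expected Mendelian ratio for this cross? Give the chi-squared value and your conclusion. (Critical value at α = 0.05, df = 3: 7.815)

A dihybrid testcross with independent assortment gives a 1:1:1:1 ratio.
The 1:1:1:1 ratio has 4 parts, so with N = 107 the expected counts are:
  spiny-fruited bitter: 107 × 1/4 = 26.75
  spiny-fruited non-bitter: 107 × 1/4 = 26.75
  smooth-fruited bitter: 107 × 1/4 = 26.75
  smooth-fruited non-bitter: 107 × 1/4 = 26.75
χ² = Σ (O − E)² / E
  spiny-fruited bitter: (30 − 26.75)² / 26.75 = 0.3949
  spiny-fruited non-bitter: (25 − 26.75)² / 26.75 = 0.1145
  smooth-fruited bitter: (25 − 26.75)² / 26.75 = 0.1145
  smooth-fruited non-bitter: (27 − 26.75)² / 26.75 = 0.0023
χ² = 0.3949 + 0.1145 + 0.1145 + 0.0023 = 0.6262 ≈ 0.626
Degrees of freedom = 4 − 1 = 3; critical value at α = 0.05 is 7.815.
Since 0.626 < 7.815, we fail to reject the null hypothesis — the data are consistent with the 1:1:1:1 ratio.

0.626; consistent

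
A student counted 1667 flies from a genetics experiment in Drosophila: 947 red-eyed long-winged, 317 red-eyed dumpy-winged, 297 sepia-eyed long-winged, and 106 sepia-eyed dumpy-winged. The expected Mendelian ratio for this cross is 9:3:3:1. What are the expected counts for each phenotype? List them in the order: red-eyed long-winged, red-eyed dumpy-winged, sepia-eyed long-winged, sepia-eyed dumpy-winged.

937.6875, 312.5625, 312.5625, 104.1875

The 9:3:3:1 ratio has 16 parts, so with N = 1667 the expected counts are:
  red-eyed long-winged: 1667 × 9/16 = 937.6875
  red-eyed dumpy-winged: 1667 × 3/16 = 312.5625
  sepia-eyed long-winged: 1667 × 3/16 = 312.5625
  sepia-eyed dumpy-winged: 1667 × 1/16 = 104.1875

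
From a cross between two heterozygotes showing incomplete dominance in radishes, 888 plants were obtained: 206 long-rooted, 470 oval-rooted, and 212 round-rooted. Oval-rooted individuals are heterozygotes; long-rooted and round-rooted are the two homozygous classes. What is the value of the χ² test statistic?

With incomplete dominance, a heterozygote × heterozygote cross gives a 1:2:1 phenotypic ratio.
Under the 1:2:1 hypothesis (Σ ratio = 4, N = 888):
  long-rooted: 888 × 1/4 = 222
  oval-rooted: 888 × 2/4 = 444
  round-rooted: 888 × 1/4 = 222
χ² = Σ (O − E)² / E
  long-rooted: (206 − 222)² / 222 = 1.1532
  oval-rooted: (470 − 444)² / 444 = 1.5225
  round-rooted: (212 − 222)² / 222 = 0.4505
χ² = 1.1532 + 1.5225 + 0.4505 = 3.1262 ≈ 3.126

3.126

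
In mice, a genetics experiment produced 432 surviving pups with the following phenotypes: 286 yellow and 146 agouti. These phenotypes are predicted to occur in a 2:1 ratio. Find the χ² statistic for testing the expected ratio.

0.042

The 2:1 ratio has 3 parts, so with N = 432 the expected counts are:
  yellow: 432 × 2/3 = 288
  agouti: 432 × 1/3 = 144
χ² = Σ (O − E)² / E
  yellow: (286 − 288)² / 288 = 0.0139
  agouti: (146 − 144)² / 144 = 0.0278
χ² = 0.0139 + 0.0278 = 0.0417 ≈ 0.042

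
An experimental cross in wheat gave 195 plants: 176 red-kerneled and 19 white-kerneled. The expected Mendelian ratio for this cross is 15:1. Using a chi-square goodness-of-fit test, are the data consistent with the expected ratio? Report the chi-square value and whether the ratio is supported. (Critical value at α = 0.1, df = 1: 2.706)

4.062; not consistent

Under the 15:1 hypothesis (Σ ratio = 16, N = 195):
  red-kerneled: 195 × 15/16 = 182.8125
  white-kerneled: 195 × 1/16 = 12.1875
χ² = Σ (O − E)² / E
  red-kerneled: (176 − 182.8125)² / 182.8125 = 0.2539
  white-kerneled: (19 − 12.1875)² / 12.1875 = 3.8080
χ² = 0.2539 + 3.8080 = 4.0619 ≈ 4.062
Degrees of freedom = 2 − 1 = 1; critical value at α = 0.1 is 2.706.
Since 4.062 > 2.706, we reject the null hypothesis — the data do not fit the 15:1 ratio.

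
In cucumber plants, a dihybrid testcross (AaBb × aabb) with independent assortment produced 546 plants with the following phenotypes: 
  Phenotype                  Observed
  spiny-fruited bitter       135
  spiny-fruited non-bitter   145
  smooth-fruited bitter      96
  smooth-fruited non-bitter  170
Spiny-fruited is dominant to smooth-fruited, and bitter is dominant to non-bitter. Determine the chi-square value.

20.784

A dihybrid testcross with independent assortment gives a 1:1:1:1 ratio.
Expected counts for N = 546 under a 1:1:1:1 ratio (total parts = 4):
  spiny-fruited bitter: 546 × 1/4 = 136.5
  spiny-fruited non-bitter: 546 × 1/4 = 136.5
  smooth-fruited bitter: 546 × 1/4 = 136.5
  smooth-fruited non-bitter: 546 × 1/4 = 136.5
χ² = Σ (O − E)² / E
  spiny-fruited bitter: (135 − 136.5)² / 136.5 = 0.0165
  spiny-fruited non-bitter: (145 − 136.5)² / 136.5 = 0.5293
  smooth-fruited bitter: (96 − 136.5)² / 136.5 = 12.0165
  smooth-fruited non-bitter: (170 − 136.5)² / 136.5 = 8.2216
χ² = 0.0165 + 0.5293 + 12.0165 + 8.2216 = 20.7839 ≈ 20.784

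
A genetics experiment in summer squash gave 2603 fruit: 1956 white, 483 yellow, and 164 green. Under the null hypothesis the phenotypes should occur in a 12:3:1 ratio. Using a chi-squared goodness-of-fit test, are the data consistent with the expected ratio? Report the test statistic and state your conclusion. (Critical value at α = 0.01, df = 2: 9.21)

Total ratio parts = 16. Expected numbers out of 2603:
  white: 2603 × 12/16 = 1952.25
  yellow: 2603 × 3/16 = 488.0625
  green: 2603 × 1/16 = 162.6875
χ² = Σ (O − E)² / E
  white: (1956 − 1952.25)² / 1952.25 = 0.0072
  yellow: (483 − 488.0625)² / 488.0625 = 0.0525
  green: (164 − 162.6875)² / 162.6875 = 0.0106
χ² = 0.0072 + 0.0525 + 0.0106 = 0.0703 ≈ 0.070
Degrees of freedom = 3 − 1 = 2; critical value at α = 0.01 is 9.21.
Since 0.070 < 9.21, we fail to reject the null hypothesis — the data are consistent with the 12:3:1 ratio.

0.070; consistent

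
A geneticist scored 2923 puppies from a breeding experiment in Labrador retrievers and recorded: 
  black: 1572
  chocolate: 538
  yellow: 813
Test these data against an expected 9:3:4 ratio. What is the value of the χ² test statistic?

Under the 9:3:4 hypothesis (Σ ratio = 16, N = 2923):
  black: 2923 × 9/16 = 1644.1875
  chocolate: 2923 × 3/16 = 548.0625
  yellow: 2923 × 4/16 = 730.75
χ² = Σ (O − E)² / E
  black: (1572 − 1644.1875)² / 1644.1875 = 3.1694
  chocolate: (538 − 548.0625)² / 548.0625 = 0.1847
  yellow: (813 − 730.75)² / 730.75 = 9.2577
χ² = 3.1694 + 0.1847 + 9.2577 = 12.6118 ≈ 12.612

12.612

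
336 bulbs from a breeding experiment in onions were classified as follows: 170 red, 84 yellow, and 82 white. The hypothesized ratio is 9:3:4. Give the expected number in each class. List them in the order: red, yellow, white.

Under the 9:3:4 hypothesis (Σ ratio = 16, N = 336):
  red: 336 × 9/16 = 189
  yellow: 336 × 3/16 = 63
  white: 336 × 4/16 = 84

189, 63, 84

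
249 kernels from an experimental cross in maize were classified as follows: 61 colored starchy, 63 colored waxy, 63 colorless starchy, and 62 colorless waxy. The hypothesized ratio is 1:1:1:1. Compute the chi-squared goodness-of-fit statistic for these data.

0.044

Under the 1:1:1:1 hypothesis (Σ ratio = 4, N = 249):
  colored starchy: 249 × 1/4 = 62.25
  colored waxy: 249 × 1/4 = 62.25
  colorless starchy: 249 × 1/4 = 62.25
  colorless waxy: 249 × 1/4 = 62.25
χ² = Σ (O − E)² / E
  colored starchy: (61 − 62.25)² / 62.25 = 0.0251
  colored waxy: (63 − 62.25)² / 62.25 = 0.0090
  colorless starchy: (63 − 62.25)² / 62.25 = 0.0090
  colorless waxy: (62 − 62.25)² / 62.25 = 0.0010
χ² = 0.0251 + 0.0090 + 0.0090 + 0.0010 = 0.0441 ≈ 0.044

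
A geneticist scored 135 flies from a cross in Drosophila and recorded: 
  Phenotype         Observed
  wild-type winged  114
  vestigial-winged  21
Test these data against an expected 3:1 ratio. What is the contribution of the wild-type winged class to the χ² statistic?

Under the 3:1 hypothesis (Σ ratio = 4, N = 135):
  wild-type winged: 135 × 3/4 = 101.25
  vestigial-winged: 135 × 1/4 = 33.75
Contribution of wild-type winged: (114 − 101.25)² / 101.25 = 1.6056

1.606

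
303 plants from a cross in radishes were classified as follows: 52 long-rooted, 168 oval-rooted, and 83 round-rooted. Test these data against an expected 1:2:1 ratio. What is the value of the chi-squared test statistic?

9.937

The 1:2:1 ratio has 4 parts, so with N = 303 the expected counts are:
  long-rooted: 303 × 1/4 = 75.75
  oval-rooted: 303 × 2/4 = 151.5
  round-rooted: 303 × 1/4 = 75.75
χ² = Σ (O − E)² / E
  long-rooted: (52 − 75.75)² / 75.75 = 7.4464
  oval-rooted: (168 − 151.5)² / 151.5 = 1.7970
  round-rooted: (83 − 75.75)² / 75.75 = 0.6939
χ² = 7.4464 + 1.7970 + 0.6939 = 9.9373 ≈ 9.937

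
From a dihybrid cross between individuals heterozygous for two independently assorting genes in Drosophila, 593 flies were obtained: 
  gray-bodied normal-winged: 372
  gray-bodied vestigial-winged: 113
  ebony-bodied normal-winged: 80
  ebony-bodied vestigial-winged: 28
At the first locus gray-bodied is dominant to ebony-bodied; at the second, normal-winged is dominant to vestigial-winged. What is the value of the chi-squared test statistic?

15.423

A dihybrid F₂ with independent assortment and complete dominance at both loci gives a 9:3:3:1 phenotypic ratio.
Expected counts for N = 593 under a 9:3:3:1 ratio (total parts = 16):
  gray-bodied normal-winged: 593 × 9/16 = 333.5625
  gray-bodied vestigial-winged: 593 × 3/16 = 111.1875
  ebony-bodied normal-winged: 593 × 3/16 = 111.1875
  ebony-bodied vestigial-winged: 593 × 1/16 = 37.0625
χ² = Σ (O − E)² / E
  gray-bodied normal-winged: (372 − 333.5625)² / 333.5625 = 4.4293
  gray-bodied vestigial-winged: (113 − 111.1875)² / 111.1875 = 0.0295
  ebony-bodied normal-winged: (80 − 111.1875)² / 111.1875 = 8.7479
  ebony-bodied vestigial-winged: (28 − 37.0625)² / 37.0625 = 2.2160
χ² = 4.4293 + 0.0295 + 8.7479 + 2.2160 = 15.4227 ≈ 15.423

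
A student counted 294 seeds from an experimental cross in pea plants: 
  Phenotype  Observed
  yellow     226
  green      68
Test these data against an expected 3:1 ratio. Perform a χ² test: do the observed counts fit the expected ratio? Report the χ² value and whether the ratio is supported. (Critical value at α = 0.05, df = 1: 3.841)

0.549; consistent

Expected counts for N = 294 under a 3:1 ratio (total parts = 4):
  yellow: 294 × 3/4 = 220.5
  green: 294 × 1/4 = 73.5
χ² = Σ (O − E)² / E
  yellow: (226 − 220.5)² / 220.5 = 0.1372
  green: (68 − 73.5)² / 73.5 = 0.4116
χ² = 0.1372 + 0.4116 = 0.5488 ≈ 0.549
Degrees of freedom = 2 − 1 = 1; critical value at α = 0.05 is 3.841.
Since 0.549 < 3.841, we fail to reject the null hypothesis — the data are consistent with the 3:1 ratio.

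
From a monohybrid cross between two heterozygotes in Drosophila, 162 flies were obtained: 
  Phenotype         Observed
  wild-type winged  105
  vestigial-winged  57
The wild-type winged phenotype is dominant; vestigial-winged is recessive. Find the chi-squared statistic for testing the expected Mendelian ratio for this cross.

8.963

For a monohybrid cross between heterozygotes with complete dominance, the expected phenotypic ratio is 3:1.
The 3:1 ratio has 4 parts, so with N = 162 the expected counts are:
  wild-type winged: 162 × 3/4 = 121.5
  vestigial-winged: 162 × 1/4 = 40.5
χ² = Σ (O − E)² / E
  wild-type winged: (105 − 121.5)² / 121.5 = 2.2407
  vestigial-winged: (57 − 40.5)² / 40.5 = 6.7222
χ² = 2.2407 + 6.7222 = 8.9629 ≈ 8.963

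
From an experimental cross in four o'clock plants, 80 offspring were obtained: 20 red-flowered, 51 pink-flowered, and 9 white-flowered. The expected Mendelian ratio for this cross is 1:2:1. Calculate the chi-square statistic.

9.075

The 1:2:1 ratio has 4 parts, so with N = 80 the expected counts are:
  red-flowered: 80 × 1/4 = 20
  pink-flowered: 80 × 2/4 = 40
  white-flowered: 80 × 1/4 = 20
χ² = Σ (O − E)² / E
  red-flowered: (20 − 20)² / 20 = 0.0000
  pink-flowered: (51 − 40)² / 40 = 3.0250
  white-flowered: (9 − 20)² / 20 = 6.0500
χ² = 0.0000 + 3.0250 + 6.0500 = 9.075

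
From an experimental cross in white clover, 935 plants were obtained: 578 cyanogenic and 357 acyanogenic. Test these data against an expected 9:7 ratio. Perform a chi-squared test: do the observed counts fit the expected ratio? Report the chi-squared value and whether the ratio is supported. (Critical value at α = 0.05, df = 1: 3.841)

11.780; not consistent

The 9:7 ratio has 16 parts, so with N = 935 the expected counts are:
  cyanogenic: 935 × 9/16 = 525.9375
  acyanogenic: 935 × 7/16 = 409.0625
χ² = Σ (O − E)² / E
  cyanogenic: (578 − 525.9375)² / 525.9375 = 5.1537
  acyanogenic: (357 − 409.0625)² / 409.0625 = 6.6261
χ² = 5.1537 + 6.6261 = 11.7798 ≈ 11.780
Degrees of freedom = 2 − 1 = 1; critical value at α = 0.05 is 3.841.
Since 11.780 > 3.841, we reject the null hypothesis — the data do not fit the 9:7 ratio.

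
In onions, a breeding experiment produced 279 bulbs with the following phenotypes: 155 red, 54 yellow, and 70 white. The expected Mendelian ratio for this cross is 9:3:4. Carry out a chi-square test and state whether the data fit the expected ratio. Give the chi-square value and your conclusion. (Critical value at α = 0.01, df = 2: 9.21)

0.079; consistent

Expected counts for N = 279 under a 9:3:4 ratio (total parts = 16):
  red: 279 × 9/16 = 156.9375
  yellow: 279 × 3/16 = 52.3125
  white: 279 × 4/16 = 69.75
χ² = Σ (O − E)² / E
  red: (155 − 156.9375)² / 156.9375 = 0.0239
  yellow: (54 − 52.3125)² / 52.3125 = 0.0544
  white: (70 − 69.75)² / 69.75 = 0.0009
χ² = 0.0239 + 0.0544 + 0.0009 = 0.0792 ≈ 0.079
Degrees of freedom = 3 − 1 = 2; critical value at α = 0.01 is 9.21.
Since 0.079 < 9.21, we fail to reject the null hypothesis — the data are consistent with the 9:3:4 ratio.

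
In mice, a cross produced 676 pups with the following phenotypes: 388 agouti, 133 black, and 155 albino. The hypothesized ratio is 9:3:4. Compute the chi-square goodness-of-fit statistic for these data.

Under the 9:3:4 hypothesis (Σ ratio = 16, N = 676):
  agouti: 676 × 9/16 = 380.25
  black: 676 × 3/16 = 126.75
  albino: 676 × 4/16 = 169
χ² = Σ (O − E)² / E
  agouti: (388 − 380.25)² / 380.25 = 0.1580
  black: (133 − 126.75)² / 126.75 = 0.3082
  albino: (155 − 169)² / 169 = 1.1598
χ² = 0.1580 + 0.3082 + 1.1598 = 1.626

1.626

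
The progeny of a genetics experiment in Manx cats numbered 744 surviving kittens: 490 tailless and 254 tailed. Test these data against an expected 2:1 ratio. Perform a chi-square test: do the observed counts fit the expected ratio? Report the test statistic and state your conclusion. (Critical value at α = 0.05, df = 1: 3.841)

Expected counts for N = 744 under a 2:1 ratio (total parts = 3):
  tailless: 744 × 2/3 = 496
  tailed: 744 × 1/3 = 248
χ² = Σ (O − E)² / E
  tailless: (490 − 496)² / 496 = 0.0726
  tailed: (254 − 248)² / 248 = 0.1452
χ² = 0.0726 + 0.1452 = 0.2178 ≈ 0.218
Degrees of freedom = 2 − 1 = 1; critical value at α = 0.05 is 3.841.
Since 0.218 < 3.841, we fail to reject the null hypothesis — the data are consistent with the 2:1 ratio.

0.218; consistent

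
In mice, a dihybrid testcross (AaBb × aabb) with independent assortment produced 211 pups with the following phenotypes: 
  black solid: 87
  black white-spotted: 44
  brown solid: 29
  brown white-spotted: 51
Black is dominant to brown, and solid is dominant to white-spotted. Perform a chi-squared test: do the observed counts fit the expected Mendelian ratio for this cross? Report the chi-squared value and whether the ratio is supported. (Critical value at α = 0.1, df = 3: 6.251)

34.441; not consistent

A dihybrid testcross with independent assortment gives a 1:1:1:1 ratio.
Under the 1:1:1:1 hypothesis (Σ ratio = 4, N = 211):
  black solid: 211 × 1/4 = 52.75
  black white-spotted: 211 × 1/4 = 52.75
  brown solid: 211 × 1/4 = 52.75
  brown white-spotted: 211 × 1/4 = 52.75
χ² = Σ (O − E)² / E
  black solid: (87 − 52.75)² / 52.75 = 22.2382
  black white-spotted: (44 − 52.75)² / 52.75 = 1.4514
  brown solid: (29 − 52.75)² / 52.75 = 10.6931
  brown white-spotted: (51 − 52.75)² / 52.75 = 0.0581
χ² = 22.2382 + 1.4514 + 10.6931 + 0.0581 = 34.4408 ≈ 34.441
Degrees of freedom = 4 − 1 = 3; critical value at α = 0.1 is 6.251.
Since 34.441 > 6.251, we reject the null hypothesis — the data do not fit the 1:1:1:1 ratio.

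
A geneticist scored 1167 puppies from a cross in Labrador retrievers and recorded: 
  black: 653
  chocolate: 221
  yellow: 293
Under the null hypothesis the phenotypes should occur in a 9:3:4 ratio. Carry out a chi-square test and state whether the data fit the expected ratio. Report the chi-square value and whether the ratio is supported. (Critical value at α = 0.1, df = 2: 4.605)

Under the 9:3:4 hypothesis (Σ ratio = 16, N = 1167):
  black: 1167 × 9/16 = 656.4375
  chocolate: 1167 × 3/16 = 218.8125
  yellow: 1167 × 4/16 = 291.75
χ² = Σ (O − E)² / E
  black: (653 − 656.4375)² / 656.4375 = 0.0180
  chocolate: (221 − 218.8125)² / 218.8125 = 0.0219
  yellow: (293 − 291.75)² / 291.75 = 0.0054
χ² = 0.0180 + 0.0219 + 0.0054 = 0.0453 ≈ 0.045
Degrees of freedom = 3 − 1 = 2; critical value at α = 0.1 is 4.605.
Since 0.045 < 4.605, we fail to reject the null hypothesis — the data are consistent with the 9:3:4 ratio.

0.045; consistent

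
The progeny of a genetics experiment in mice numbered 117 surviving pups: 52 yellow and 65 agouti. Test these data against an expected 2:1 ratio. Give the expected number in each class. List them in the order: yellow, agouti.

Total ratio parts = 3. Expected numbers out of 117:
  yellow: 117 × 2/3 = 78
  agouti: 117 × 1/3 = 39

78, 39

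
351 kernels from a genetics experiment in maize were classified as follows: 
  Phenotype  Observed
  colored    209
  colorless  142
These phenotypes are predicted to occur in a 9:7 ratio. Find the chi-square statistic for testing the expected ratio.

The 9:7 ratio has 16 parts, so with N = 351 the expected counts are:
  colored: 351 × 9/16 = 197.4375
  colorless: 351 × 7/16 = 153.5625
χ² = Σ (O − E)² / E
  colored: (209 − 197.4375)² / 197.4375 = 0.6771
  colorless: (142 − 153.5625)² / 153.5625 = 0.8706
χ² = 0.6771 + 0.8706 = 1.5477 ≈ 1.548

1.548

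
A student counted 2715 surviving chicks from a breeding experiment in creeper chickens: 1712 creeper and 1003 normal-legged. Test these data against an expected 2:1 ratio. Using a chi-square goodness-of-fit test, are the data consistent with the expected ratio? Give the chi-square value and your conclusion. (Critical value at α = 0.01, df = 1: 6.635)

15.918; not consistent

Under the 2:1 hypothesis (Σ ratio = 3, N = 2715):
  creeper: 2715 × 2/3 = 1810
  normal-legged: 2715 × 1/3 = 905
χ² = Σ (O − E)² / E
  creeper: (1712 − 1810)² / 1810 = 5.3061
  normal-legged: (1003 − 905)² / 905 = 10.6122
χ² = 5.3061 + 10.6122 = 15.9183 ≈ 15.918
Degrees of freedom = 2 − 1 = 1; critical value at α = 0.01 is 6.635.
Since 15.918 > 6.635, we reject the null hypothesis — the data do not fit the 2:1 ratio.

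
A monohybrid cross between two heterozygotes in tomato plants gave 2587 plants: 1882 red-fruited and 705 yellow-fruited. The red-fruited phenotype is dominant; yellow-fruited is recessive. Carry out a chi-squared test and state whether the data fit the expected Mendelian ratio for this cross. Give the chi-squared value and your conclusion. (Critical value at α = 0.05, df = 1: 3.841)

For a monohybrid cross between heterozygotes with complete dominance, the expected phenotypic ratio is 3:1.
The 3:1 ratio has 4 parts, so with N = 2587 the expected counts are:
  red-fruited: 2587 × 3/4 = 1940.25
  yellow-fruited: 2587 × 1/4 = 646.75
χ² = Σ (O − E)² / E
  red-fruited: (1882 − 1940.25)² / 1940.25 = 1.7488
  yellow-fruited: (705 − 646.75)² / 646.75 = 5.2463
χ² = 1.7488 + 5.2463 = 6.9951 ≈ 6.995
Degrees of freedom = 2 − 1 = 1; critical value at α = 0.05 is 3.841.
Since 6.995 > 3.841, we reject the null hypothesis — the data do not fit the 3:1 ratio.

6.995; not consistent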